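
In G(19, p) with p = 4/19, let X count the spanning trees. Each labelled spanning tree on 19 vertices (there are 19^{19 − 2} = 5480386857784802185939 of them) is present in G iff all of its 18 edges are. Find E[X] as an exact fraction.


K_19 has 19^{19 − 2} = 5480386857784802185939 labelled spanning trees.
For each such spanning tree H, let X_H = 1 if all 18 edges of H are present in G. Then P[X_H = 1] = p^{18} = (4/19)^{18} = 68719476736/104127350297911241532841.
By linearity: E[X] = Σ_H E[X_H] = 5480386857784802185939 · p^{18} = 5480386857784802185939 · 68719476736/104127350297911241532841 = 68719476736/19.
Numerically: E[X] ≈ 3.617e+09.

E[X] = 5480386857784802185939 · (4/19)^{18} = 68719476736/19 ≈ 3.617e+09.


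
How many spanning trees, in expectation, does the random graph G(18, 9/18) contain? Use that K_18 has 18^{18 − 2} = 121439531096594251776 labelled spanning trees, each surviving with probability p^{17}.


K_18 has 18^{18 − 2} = 121439531096594251776 labelled spanning trees.
For each such spanning tree H, let X_H = 1 if all 17 edges of H are present in G. Then P[X_H = 1] = p^{17} = (1/2)^{17} = 1/131072.
By linearity: E[X] = Σ_H E[X_H] = 121439531096594251776 · p^{17} = 121439531096594251776 · 1/131072 = 1853020188851841/2.
Numerically: E[X] ≈ 9.2651e+14.

E[X] = 121439531096594251776 · (1/2)^{17} = 1853020188851841/2 ≈ 9.2651e+14.


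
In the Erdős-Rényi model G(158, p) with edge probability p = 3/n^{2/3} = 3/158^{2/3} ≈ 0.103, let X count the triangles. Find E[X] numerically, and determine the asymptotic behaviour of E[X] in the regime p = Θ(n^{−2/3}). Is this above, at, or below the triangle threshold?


Number of potential triangles: C(158, 3) = 644956.
Each occurs with probability p³ ≈ (0.103)³ ≈ 1.08156e-03.
By linearity: E[X] = C(158, 3)·p³ ≈ 644956 · 1.08156e-03 ≈ 697.557.
Since α = 2/3 < 1, p = c/n^{2/3} ≫ 1/n is above the triangle threshold p ~ 1/n. Asymptotically E[X] ~ (c³/6)·n^{3(1−α)} = (3³/6)·n^{1} → ∞; triangles are abundant w.h.p.

E[X] ≈ 697.557; in regime p = Θ(1/n^{2/3}) E[X] diverges (above the triangle threshold p ~ 1/n).


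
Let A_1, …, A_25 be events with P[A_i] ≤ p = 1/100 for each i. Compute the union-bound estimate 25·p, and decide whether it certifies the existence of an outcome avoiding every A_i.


Union bound: P[∪_{i=1}^{25} A_i] ≤ Σ_i P[A_i] ≤ 25·p = 25·(1/100) = 1/4.
Numerically: 1/4 ≈ 0.250000.
Is 1/4 < 1? YES.
Since P[∪ A_i] ≤ 1/4 < 1, the complement has P[∩ A_i^c] ≥ 1 − 1/4 = 3/4 > 0, so some outcome avoids every A_i.

25·p = 1/4 ≈ 0.250000; existence CERTIFIED by the union bound.


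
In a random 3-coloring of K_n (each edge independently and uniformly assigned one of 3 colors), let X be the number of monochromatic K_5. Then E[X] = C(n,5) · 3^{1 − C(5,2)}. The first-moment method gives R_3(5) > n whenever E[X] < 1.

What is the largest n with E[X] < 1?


We need C(n, 5) · 3^{1 − 10} < 1, i.e. C(n, 5) < 3^{10 − 1} = 19683.
Check values of n near the boundary:
  n = 17: C(17, 5) = 6188; 6188 < 19683? YES
  n = 18: C(18, 5) = 8568; 8568 < 19683? YES
  n = 19: C(19, 5) = 11628; 11628 < 19683? YES
  n = 20: C(20, 5) = 15504; 15504 < 19683? YES
  n = 21: C(21, 5) = 20349; 20349 < 19683? NO
  n = 22: C(22, 5) = 26334; 26334 < 19683? NO
The largest n with C(n, 5) < 19683 is n = 20 (where E[X] = 5168/6561 ≈ 0.788). Hence R_3(5) > 20, i.e. R_3(5) ≥ 21.

Largest n = 20; hence R_3(5) > 20.


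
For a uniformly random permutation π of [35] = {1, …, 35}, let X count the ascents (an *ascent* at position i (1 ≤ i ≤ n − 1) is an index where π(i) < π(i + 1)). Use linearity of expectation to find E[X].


Write X = Σ X_I over i = 1, …, 34, with X_I the indicator of one ascent.
There are 34 indicators.
For each fixed i, the pair (π(i), π(i+1)) is a uniformly random ordered pair of distinct values from {1, …, 35}; by symmetry P[π(i) < π(i+1)] = 1/2.
By linearity: E[X] = 34 · (1/2) = (35 − 1) · (1/2) = 17 ≈ 17.000000.

E[X] = 17 = 17.000000.


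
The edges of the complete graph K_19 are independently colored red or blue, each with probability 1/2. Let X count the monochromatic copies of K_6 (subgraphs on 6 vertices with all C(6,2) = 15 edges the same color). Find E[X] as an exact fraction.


Let X = Σ_S X_S over the C(19, 6) = 27132 subsets S of size 6, where X_S = 1 if the K_6 on S is monochromatic.
For a fixed S, the K_6 on S has C(6, 2) = 15 edges. P[all 15 edges red] = (1/2)^15, and likewise for blue, so P[monochromatic] = 2·(1/2)^15 = 2^{1 − 15} = 1/16384.
By linearity of expectation: E[X] = C(19, 6) · 2^{1 − 15} = 27132 · 1/16384 = 6783/4096.
Numerically: E[X] ≈ 1.6560.

E[X] = C(19,6)·2^(1−C(6,2)) = 6783/4096 ≈ 1.6560.


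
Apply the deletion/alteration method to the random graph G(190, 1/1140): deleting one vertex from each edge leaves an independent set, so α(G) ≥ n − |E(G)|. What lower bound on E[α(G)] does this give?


E[|E(G)|] = C(190, 2)·p = 17955 · (1/1140) = 63/4.
E[α(G)] ≥ n − E[|E(G)|] = 190 − 63/4 = 697/4.
Numerically: ≈ 174.250000.
(This is only a lower bound; the true E[α(G)] may be larger.)

E[α(G)] ≥ 697/4 ≈ 174.250000.


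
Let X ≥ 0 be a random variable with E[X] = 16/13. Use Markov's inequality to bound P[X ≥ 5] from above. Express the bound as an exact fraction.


μ = E[X] = 16/13, a = 5.
Markov: P[X ≥ 5] ≤ μ/a = (16/13)/5 = 16/65.
Numerically: ≈ 0.246.
(Since a = 5 > μ = 1.231, the bound 16/65 is < 1 and informative.)

P[X ≥ 5] ≤ 16/65 ≈ 0.246.


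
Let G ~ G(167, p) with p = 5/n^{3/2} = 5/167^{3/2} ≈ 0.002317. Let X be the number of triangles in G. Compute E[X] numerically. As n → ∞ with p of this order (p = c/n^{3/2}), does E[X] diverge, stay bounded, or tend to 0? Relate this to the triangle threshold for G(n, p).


Number of potential triangles: C(167, 3) = 762355.
Each occurs with probability p³ ≈ (0.002317)³ ≈ 1.243615e-08.
By linearity: E[X] = C(167, 3)·p³ ≈ 762355 · 1.243615e-08 ≈ 0.0095.
Since α = 3/2 > 1, p = c/n^{3/2} = o(1/n) is below the triangle threshold p ~ 1/n. Asymptotically E[X] ~ (c³/6)·n^{3(1−α)} = (5³/6)·n^{-1.5} → 0, so by Markov's inequality G has no triangles w.h.p.

E[X] ≈ 0.0095; in regime p = Θ(1/n^{3/2}) E[X] tends to 0 (below the triangle threshold p ~ 1/n).


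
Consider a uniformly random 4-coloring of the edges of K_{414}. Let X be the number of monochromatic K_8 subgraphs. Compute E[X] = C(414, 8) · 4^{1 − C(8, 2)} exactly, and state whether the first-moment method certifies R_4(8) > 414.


E[X] = C(414, 8) · 4^{1 − 28} = 19995425223496173 · 4^{−27} = 19995425223496173/18014398509481984.
As a reduced fraction: E[X] = 19995425223496173/18014398509481984 ≈ 1.1099691.
Is E[X] < 1? NO.
Since E[X] ≥ 1, the first-moment bound is inconclusive at n = 414; it does NOT by itself certify R_4(8) > 414.

E[X] = 19995425223496173/18014398509481984 ≈ 1.1099691; E[X] ≥ 1; first-moment method inconclusive here.


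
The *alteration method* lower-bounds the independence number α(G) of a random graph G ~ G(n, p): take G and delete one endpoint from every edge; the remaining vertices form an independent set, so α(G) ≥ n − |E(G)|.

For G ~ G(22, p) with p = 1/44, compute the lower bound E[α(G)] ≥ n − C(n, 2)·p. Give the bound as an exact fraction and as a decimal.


E[|E(G)|] = C(22, 2)·p = 231 · (1/44) = 21/4.
E[α(G)] ≥ n − E[|E(G)|] = 22 − 21/4 = 67/4.
Numerically: ≈ 16.75000.
(This is only a lower bound; the true E[α(G)] may be larger.)

E[α(G)] ≥ 67/4 ≈ 16.75000.


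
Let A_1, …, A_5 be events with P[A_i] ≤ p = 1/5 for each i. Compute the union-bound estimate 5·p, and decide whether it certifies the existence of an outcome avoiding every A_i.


Union bound: P[∪_{i=1}^{5} A_i] ≤ Σ_i P[A_i] ≤ 5·p = 5·(1/5) = 1.
Numerically: 1 ≈ 1.00000.
Is 1 < 1? NO.
Since the bound 1 is ≥ 1, the union bound is uninformative here; it does NOT by itself certify existence.

5·p = 1 ≈ 1.00000; existence NOT certified by the union bound.


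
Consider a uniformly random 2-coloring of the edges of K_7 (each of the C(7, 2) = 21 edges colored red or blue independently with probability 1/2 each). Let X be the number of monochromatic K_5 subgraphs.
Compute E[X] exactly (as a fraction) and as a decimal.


Let X = Σ_S X_S over the C(7, 5) = 21 subsets S of size 5, where X_S = 1 if the K_5 on S is monochromatic.
For a fixed S, the K_5 on S has C(5, 2) = 10 edges. P[all 10 edges red] = (1/2)^10, and likewise for blue, so P[monochromatic] = 2·(1/2)^10 = 2^{1 − 10} = 1/512.
By linearity: E[X] = C(7, 5) · 2^{1 − 10} = 21 · 1/512 = 21/512.
Numerically: E[X] ≈ 0.041016.

E[X] = C(7,5)·2^(1−C(5,2)) = 21/512 ≈ 0.041016.


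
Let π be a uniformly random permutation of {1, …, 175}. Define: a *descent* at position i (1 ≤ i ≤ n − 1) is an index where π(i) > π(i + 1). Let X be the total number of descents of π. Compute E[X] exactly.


Write X = Σ X_I over i = 1, …, 174, with X_I the indicator of one descent.
There are 174 indicators.
For each fixed i, the pair (π(i), π(i+1)) is a uniformly random ordered pair of distinct values from {1, …, 175}; by symmetry P[π(i) > π(i+1)] = 1/2.
By linearity: E[X] = 174 · (1/2) = (175 − 1) · (1/2) = 87 ≈ 87.000000.

E[X] = 87 = 87.000000.


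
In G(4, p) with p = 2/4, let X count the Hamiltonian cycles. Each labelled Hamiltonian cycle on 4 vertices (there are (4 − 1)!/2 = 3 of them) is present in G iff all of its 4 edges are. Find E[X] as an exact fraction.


K_4 has (4 − 1)!/2 = 3 labelled Hamiltonian cycles.
For each such Hamiltonian cycle H, let X_H = 1 if all 4 edges of H are present in G. Then P[X_H = 1] = p^{4} = (1/2)^{4} = 1/16.
By linearity: E[X] = Σ_H E[X_H] = 3 · p^{4} = 3 · 1/16 = 3/16.
Numerically: E[X] ≈ 0.1875.

E[X] = 3 · (1/2)^{4} = 3/16 ≈ 0.1875.


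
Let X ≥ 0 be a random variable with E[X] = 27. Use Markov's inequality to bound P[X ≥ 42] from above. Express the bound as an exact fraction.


μ = E[X] = 27, a = 42.
Markov: P[X ≥ 42] ≤ μ/a = (27)/42 = 9/14.
Numerically: ≈ 0.643.
(Since a = 42 > μ = 27.000, the bound 9/14 is < 1 and informative.)

P[X ≥ 42] ≤ 9/14 ≈ 0.643.


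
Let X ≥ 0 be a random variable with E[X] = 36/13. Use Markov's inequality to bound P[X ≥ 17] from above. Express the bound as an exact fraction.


μ = E[X] = 36/13, a = 17.
Markov: P[X ≥ 17] ≤ μ/a = (36/13)/17 = 36/221.
Numerically: ≈ 0.1629.
(Since a = 17 > μ = 2.7692, the bound 36/221 is < 1 and informative.)

P[X ≥ 17] ≤ 36/221 ≈ 0.1629.


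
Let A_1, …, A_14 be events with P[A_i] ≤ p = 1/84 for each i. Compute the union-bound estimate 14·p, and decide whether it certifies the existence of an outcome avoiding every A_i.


Union bound: P[∪_{i=1}^{14} A_i] ≤ Σ_i P[A_i] ≤ 14·p = 14·(1/84) = 1/6.
Numerically: 1/6 ≈ 0.166667.
Is 1/6 < 1? YES.
Since P[∪ A_i] ≤ 1/6 < 1, the complement has P[∩ A_i^c] ≥ 1 − 1/6 = 5/6 > 0, so some outcome avoids every A_i.

14·p = 1/6 ≈ 0.166667; existence CERTIFIED by the union bound.


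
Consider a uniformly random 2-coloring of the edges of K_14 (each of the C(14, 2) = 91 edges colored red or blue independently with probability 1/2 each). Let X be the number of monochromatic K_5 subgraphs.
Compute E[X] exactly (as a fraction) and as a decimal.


Let X = Σ_S X_S over the C(14, 5) = 2002 subsets S of size 5, where X_S = 1 if the K_5 on S is monochromatic.
For a fixed S, the K_5 on S has C(5, 2) = 10 edges. P[all 10 edges red] = (1/2)^10, and likewise for blue, so P[monochromatic] = 2·(1/2)^10 = 2^{1 − 10} = 1/512.
By linearity of expectation: E[X] = C(14, 5) · 2^{1 − 10} = 2002 · 1/512 = 1001/256.
Numerically: E[X] ≈ 3.910.

E[X] = C(14,5)·2^(1−C(5,2)) = 1001/256 ≈ 3.910.


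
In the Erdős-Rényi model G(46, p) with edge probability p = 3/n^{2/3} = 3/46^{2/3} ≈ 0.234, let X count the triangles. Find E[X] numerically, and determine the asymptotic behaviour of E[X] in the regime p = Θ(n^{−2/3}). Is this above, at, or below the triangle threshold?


Number of potential triangles: C(46, 3) = 15180.
Each occurs with probability p³ ≈ (0.234)³ ≈ 1.27599e-02.
By linearity: E[X] = C(46, 3)·p³ ≈ 15180 · 1.27599e-02 ≈ 193.696.
Since α = 2/3 < 1, p = c/n^{2/3} ≫ 1/n is above the triangle threshold p ~ 1/n. Asymptotically E[X] ~ (c³/6)·n^{3(1−α)} = (3³/6)·n^{1} → ∞; triangles are abundant w.h.p.

E[X] ≈ 193.696; in regime p = Θ(1/n^{2/3}) E[X] diverges (above the triangle threshold p ~ 1/n).


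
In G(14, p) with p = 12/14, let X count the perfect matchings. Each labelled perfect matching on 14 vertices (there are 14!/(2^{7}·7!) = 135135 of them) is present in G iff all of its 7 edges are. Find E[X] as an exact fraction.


K_14 has 14!/(2^{7}·7!) = 135135 labelled perfect matchings.
For each such perfect matching H, let X_H = 1 if all 7 edges of H are present in G. Then P[X_H = 1] = p^{7} = (6/7)^{7} = 279936/823543.
Summing the indicators: E[X] = Σ_H E[X_H] = 135135 · p^{7} = 135135 · 279936/823543 = 5404164480/117649.
Numerically: E[X] ≈ 4.593e+04.

E[X] = 135135 · (6/7)^{7} = 5404164480/117649 ≈ 4.593e+04.


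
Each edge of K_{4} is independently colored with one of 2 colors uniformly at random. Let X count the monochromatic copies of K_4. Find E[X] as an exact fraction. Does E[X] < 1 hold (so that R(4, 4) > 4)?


E[X] = C(4, 4) · 2^{1 − 6} = 1 · 2^{−5} = 1/32.
As a reduced fraction: E[X] = 1/32 ≈ 0.0312500.
Is E[X] < 1? YES.
Since E[X] < 1, there exists a 2-coloring of K_{4} with no monochromatic K_4; hence R(4, 4) > 4.

E[X] = 1/32 ≈ 0.0312500; E[X] < 1, so R(4, 4) > 4.


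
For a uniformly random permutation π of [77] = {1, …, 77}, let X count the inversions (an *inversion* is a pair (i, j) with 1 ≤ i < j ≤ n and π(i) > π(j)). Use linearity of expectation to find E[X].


Write X = Σ X_I over the C(77, 2) = 2926 pairs i < j, with X_I the indicator of one inversion.
There are 2926 indicators.
For each fixed pair i < j, the values π(i) and π(j) are two distinct elements of {1, …, 77} in uniformly random order; by symmetry P[π(i) > π(j)] = 1/2.
By linearity: E[X] = 2926 · (1/2) = C(77, 2) · (1/2) = 2926/2 = 1463 ≈ 1463.000000.

E[X] = 1463 = 1463.000000.


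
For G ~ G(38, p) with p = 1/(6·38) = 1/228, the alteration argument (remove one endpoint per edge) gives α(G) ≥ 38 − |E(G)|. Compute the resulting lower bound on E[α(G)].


E[|E(G)|] = C(38, 2)·p = 703 · (1/228) = 37/12.
E[α(G)] ≥ n − E[|E(G)|] = 38 − 37/12 = 419/12.
Numerically: ≈ 34.917.
(This is only a lower bound; the true E[α(G)] may be larger.)

E[α(G)] ≥ 419/12 ≈ 34.917.


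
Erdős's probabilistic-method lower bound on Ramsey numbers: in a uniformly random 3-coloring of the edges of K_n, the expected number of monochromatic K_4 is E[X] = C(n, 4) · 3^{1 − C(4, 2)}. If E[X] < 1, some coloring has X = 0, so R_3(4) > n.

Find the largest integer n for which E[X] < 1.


We need C(n, 4) · 3^{1 − 6} < 1, i.e. C(n, 4) < 3^{6 − 1} = 243.
Check values of n near the boundary:
  n = 8: C(8, 4) = 70; 70 < 243? YES
  n = 9: C(9, 4) = 126; 126 < 243? YES
  n = 10: C(10, 4) = 210; 210 < 243? YES
  n = 11: C(11, 4) = 330; 330 < 243? NO
The largest n with C(n, 4) < 243 is n = 10 (where E[X] = 70/81 ≈ 0.8641975). Hence R_3(4) > 10, i.e. R_3(4) ≥ 11.

Largest n = 10; hence R_3(4) > 10.


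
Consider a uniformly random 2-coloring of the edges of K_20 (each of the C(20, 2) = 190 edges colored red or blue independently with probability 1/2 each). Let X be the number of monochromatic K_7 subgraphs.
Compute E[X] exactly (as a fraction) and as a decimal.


Let X = Σ_S X_S over the C(20, 7) = 77520 subsets S of size 7, where X_S = 1 if the K_7 on S is monochromatic.
For a fixed S, the K_7 on S has C(7, 2) = 21 edges. P[all 21 edges red] = (1/2)^21, and likewise for blue, so P[monochromatic] = 2·(1/2)^21 = 2^{1 − 21} = 1/1048576.
Summing: E[X] = C(20, 7) · 2^{1 − 21} = 77520 · 1/1048576 = 4845/65536.
Numerically: E[X] ≈ 0.074.

E[X] = C(20,7)·2^(1−C(7,2)) = 4845/65536 ≈ 0.074.


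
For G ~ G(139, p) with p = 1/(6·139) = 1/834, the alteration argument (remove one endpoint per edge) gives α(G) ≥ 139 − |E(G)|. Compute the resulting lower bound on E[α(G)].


E[|E(G)|] = C(139, 2)·p = 9591 · (1/834) = 23/2.
E[α(G)] ≥ n − E[|E(G)|] = 139 − 23/2 = 255/2.
Numerically: ≈ 127.5000.
(This is only a lower bound; the true E[α(G)] may be larger.)

E[α(G)] ≥ 255/2 ≈ 127.5000.


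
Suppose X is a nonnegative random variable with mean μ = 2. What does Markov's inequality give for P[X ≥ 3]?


μ = E[X] = 2, a = 3.
Markov: P[X ≥ 3] ≤ μ/a = (2)/3 = 2/3.
Numerically: ≈ 0.667.
(Since a = 3 > μ = 2.000, the bound 2/3 is < 1 and informative.)

P[X ≥ 3] ≤ 2/3 ≈ 0.667.


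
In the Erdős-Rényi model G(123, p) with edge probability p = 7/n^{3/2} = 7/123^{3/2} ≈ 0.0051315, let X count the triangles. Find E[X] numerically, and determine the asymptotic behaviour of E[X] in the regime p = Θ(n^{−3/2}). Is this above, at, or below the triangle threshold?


Number of potential triangles: C(123, 3) = 302621.
Each occurs with probability p³ ≈ (0.0051315)³ ≈ 1.3512046e-07.
By linearity: E[X] = C(123, 3)·p³ ≈ 302621 · 1.3512046e-07 ≈ 0.04089.
Since α = 3/2 > 1, p = c/n^{3/2} = o(1/n) is below the triangle threshold p ~ 1/n. Asymptotically E[X] ~ (c³/6)·n^{3(1−α)} = (7³/6)·n^{-1.5} → 0, so by Markov's inequality G has no triangles w.h.p.

E[X] ≈ 0.04089; in regime p = Θ(1/n^{3/2}) E[X] tends to 0 (below the triangle threshold p ~ 1/n).


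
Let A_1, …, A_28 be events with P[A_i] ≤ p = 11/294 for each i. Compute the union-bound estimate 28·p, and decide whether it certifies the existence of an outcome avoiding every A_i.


Union bound: P[∪_{i=1}^{28} A_i] ≤ Σ_i P[A_i] ≤ 28·p = 28·(11/294) = 22/21.
Numerically: 22/21 ≈ 1.048.
Is 22/21 < 1? NO.
Since the bound 22/21 is ≥ 1, the union bound is uninformative here; it does NOT by itself certify existence.

28·p = 22/21 ≈ 1.048; existence NOT certified by the union bound.


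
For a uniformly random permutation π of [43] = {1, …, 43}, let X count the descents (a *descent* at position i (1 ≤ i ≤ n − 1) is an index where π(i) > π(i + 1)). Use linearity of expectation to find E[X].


Write X = Σ X_I over i = 1, …, 42, with X_I the indicator of one descent.
There are 42 indicators.
For each fixed i, the pair (π(i), π(i+1)) is a uniformly random ordered pair of distinct values from {1, …, 43}; by symmetry P[π(i) > π(i+1)] = 1/2.
By linearity: E[X] = 42 · (1/2) = (43 − 1) · (1/2) = 21 ≈ 21.000000.

E[X] = 21 = 21.000000.


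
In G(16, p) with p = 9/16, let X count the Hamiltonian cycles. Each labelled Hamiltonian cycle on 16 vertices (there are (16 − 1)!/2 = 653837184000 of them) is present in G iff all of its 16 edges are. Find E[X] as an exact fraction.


K_16 has (16 − 1)!/2 = 653837184000 labelled Hamiltonian cycles.
For each such Hamiltonian cycle H, let X_H = 1 if all 16 edges of H are present in G. Then P[X_H = 1] = p^{16} = (9/16)^{16} = 1853020188851841/18446744073709551616.
Summing the indicators: E[X] = Σ_H E[X_H] = 653837184000 · p^{16} = 653837184000 · 1853020188851841/18446744073709551616 = 1183177248216831945952875/18014398509481984.
Numerically: E[X] ≈ 6.568e+07.

E[X] = 653837184000 · (9/16)^{16} = 1183177248216831945952875/18014398509481984 ≈ 6.568e+07.


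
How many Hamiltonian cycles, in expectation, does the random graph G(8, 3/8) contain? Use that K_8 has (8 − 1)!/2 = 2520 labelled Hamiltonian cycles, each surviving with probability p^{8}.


K_8 has (8 − 1)!/2 = 2520 labelled Hamiltonian cycles.
For each such Hamiltonian cycle H, let X_H = 1 if all 8 edges of H are present in G. Then P[X_H = 1] = p^{8} = (3/8)^{8} = 6561/16777216.
By linearity of expectation: E[X] = Σ_H E[X_H] = 2520 · p^{8} = 2520 · 6561/16777216 = 2066715/2097152.
Numerically: E[X] ≈ 0.98549.

E[X] = 2520 · (3/8)^{8} = 2066715/2097152 ≈ 0.98549.


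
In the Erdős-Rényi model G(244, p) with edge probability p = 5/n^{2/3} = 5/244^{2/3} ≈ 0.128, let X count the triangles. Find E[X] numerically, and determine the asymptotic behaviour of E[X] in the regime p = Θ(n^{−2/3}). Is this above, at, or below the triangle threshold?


Number of potential triangles: C(244, 3) = 2391444.
Each occurs with probability p³ ≈ (0.128)³ ≈ 2.09957e-03.
By linearity: E[X] = C(244, 3)·p³ ≈ 2391444 · 2.09957e-03 ≈ 5021.004.
Since α = 2/3 < 1, p = c/n^{2/3} ≫ 1/n is above the triangle threshold p ~ 1/n. Asymptotically E[X] ~ (c³/6)·n^{3(1−α)} = (5³/6)·n^{1} → ∞; triangles are abundant w.h.p.

E[X] ≈ 5021.004; in regime p = Θ(1/n^{2/3}) E[X] diverges (above the triangle threshold p ~ 1/n).


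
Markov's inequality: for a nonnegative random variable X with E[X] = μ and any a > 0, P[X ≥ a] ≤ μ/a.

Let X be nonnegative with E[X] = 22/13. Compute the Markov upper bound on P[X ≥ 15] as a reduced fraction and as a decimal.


μ = E[X] = 22/13, a = 15.
Markov: P[X ≥ 15] ≤ μ/a = (22/13)/15 = 22/195.
Numerically: ≈ 0.113.
(Since a = 15 > μ = 1.692, the bound 22/195 is < 1 and informative.)

P[X ≥ 15] ≤ 22/195 ≈ 0.113.


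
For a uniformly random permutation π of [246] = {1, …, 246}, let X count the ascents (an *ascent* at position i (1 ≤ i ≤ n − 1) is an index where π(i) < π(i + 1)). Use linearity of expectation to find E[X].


Write X = Σ X_I over i = 1, …, 245, with X_I the indicator of one ascent.
There are 245 indicators.
For each fixed i, the pair (π(i), π(i+1)) is a uniformly random ordered pair of distinct values from {1, …, 246}; by symmetry P[π(i) < π(i+1)] = 1/2.
By linearity: E[X] = 245 · (1/2) = (246 − 1) · (1/2) = 245/2 ≈ 122.5000.

E[X] = 245/2 = 122.5000.


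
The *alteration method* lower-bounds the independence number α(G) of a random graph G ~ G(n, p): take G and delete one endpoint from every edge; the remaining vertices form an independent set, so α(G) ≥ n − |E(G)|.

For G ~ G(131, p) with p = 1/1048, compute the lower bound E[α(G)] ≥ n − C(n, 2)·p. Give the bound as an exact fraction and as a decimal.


E[|E(G)|] = C(131, 2)·p = 8515 · (1/1048) = 65/8.
E[α(G)] ≥ n − E[|E(G)|] = 131 − 65/8 = 983/8.
Numerically: ≈ 122.87500.
(This is only a lower bound; the true E[α(G)] may be larger.)

E[α(G)] ≥ 983/8 ≈ 122.87500.


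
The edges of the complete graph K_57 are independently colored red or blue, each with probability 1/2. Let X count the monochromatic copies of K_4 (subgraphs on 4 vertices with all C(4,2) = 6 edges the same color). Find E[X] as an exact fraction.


Let X = Σ_S X_S over the C(57, 4) = 395010 subsets S of size 4, where X_S = 1 if the K_4 on S is monochromatic.
For a fixed S, the K_4 on S has C(4, 2) = 6 edges. P[all 6 edges red] = (1/2)^6, and likewise for blue, so P[monochromatic] = 2·(1/2)^6 = 2^{1 − 6} = 1/32.
Summing: E[X] = C(57, 4) · 2^{1 − 6} = 395010 · 1/32 = 197505/16.
Numerically: E[X] ≈ 12344.062500.

E[X] = C(57,4)·2^(1−C(4,2)) = 197505/16 ≈ 12344.062500.


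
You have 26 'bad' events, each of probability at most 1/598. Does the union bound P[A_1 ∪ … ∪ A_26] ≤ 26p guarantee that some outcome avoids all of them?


Union bound: P[∪_{i=1}^{26} A_i] ≤ Σ_i P[A_i] ≤ 26·p = 26·(1/598) = 1/23.
Numerically: 1/23 ≈ 0.04348.
Is 1/23 < 1? YES.
Since P[∪ A_i] ≤ 1/23 < 1, the complement has P[∩ A_i^c] ≥ 1 − 1/23 = 22/23 > 0, so some outcome avoids every A_i.

26·p = 1/23 ≈ 0.04348; existence CERTIFIED by the union bound.


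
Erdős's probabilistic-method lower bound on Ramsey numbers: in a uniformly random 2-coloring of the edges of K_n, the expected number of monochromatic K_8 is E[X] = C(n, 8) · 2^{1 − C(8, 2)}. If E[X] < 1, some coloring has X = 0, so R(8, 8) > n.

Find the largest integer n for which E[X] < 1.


We need C(n, 8) · 2^{1 − 28} < 1, i.e. C(n, 8) < 2^{28 − 1} = 134217728.
Check values of n near the boundary:
  n = 36: C(36, 8) = 30260340; 30260340 < 134217728? YES
  n = 37: C(37, 8) = 38608020; 38608020 < 134217728? YES
  n = 38: C(38, 8) = 48903492; 48903492 < 134217728? YES
  n = 39: C(39, 8) = 61523748; 61523748 < 134217728? YES
  n = 40: C(40, 8) = 76904685; 76904685 < 134217728? YES
  n = 41: C(41, 8) = 95548245; 95548245 < 134217728? YES
  n = 42: C(42, 8) = 118030185; 118030185 < 134217728? YES
  n = 43: C(43, 8) = 145008513; 145008513 < 134217728? NO
  n = 44: C(44, 8) = 177232627; 177232627 < 134217728? NO
The largest n with C(n, 8) < 134217728 is n = 42 (where E[X] = 118030185/134217728 ≈ 0.8793934). Hence R(8, 8) > 42, i.e. R(8, 8) ≥ 43.

Largest n = 42; hence R(8, 8) > 42.


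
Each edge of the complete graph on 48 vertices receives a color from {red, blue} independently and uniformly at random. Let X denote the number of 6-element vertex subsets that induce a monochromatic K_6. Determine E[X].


Let X = Σ_S X_S over the C(48, 6) = 12271512 subsets S of size 6, where X_S = 1 if the K_6 on S is monochromatic.
For a fixed S, the K_6 on S has C(6, 2) = 15 edges. P[all 15 edges red] = (1/2)^15, and likewise for blue, so P[monochromatic] = 2·(1/2)^15 = 2^{1 − 15} = 1/16384.
By linearity: E[X] = C(48, 6) · 2^{1 − 15} = 12271512 · 1/16384 = 1533939/2048.
Numerically: E[X] ≈ 748.99365.

E[X] = C(48,6)·2^(1−C(6,2)) = 1533939/2048 ≈ 748.99365.


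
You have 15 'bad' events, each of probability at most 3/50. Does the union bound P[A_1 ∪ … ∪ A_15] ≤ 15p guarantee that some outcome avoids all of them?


Union bound: P[∪_{i=1}^{15} A_i] ≤ Σ_i P[A_i] ≤ 15·p = 15·(3/50) = 9/10.
Numerically: 9/10 ≈ 0.900000.
Is 9/10 < 1? YES.
Since P[∪ A_i] ≤ 9/10 < 1, the complement has P[∩ A_i^c] ≥ 1 − 9/10 = 1/10 > 0, so some outcome avoids every A_i.

15·p = 9/10 ≈ 0.900000; existence CERTIFIED by the union bound.


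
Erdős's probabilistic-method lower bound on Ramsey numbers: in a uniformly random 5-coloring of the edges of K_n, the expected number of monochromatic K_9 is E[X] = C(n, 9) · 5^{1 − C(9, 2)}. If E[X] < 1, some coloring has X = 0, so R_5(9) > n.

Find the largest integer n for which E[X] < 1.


We need C(n, 9) · 5^{1 − 36} < 1, i.e. C(n, 9) < 5^{36 − 1} = 2910383045673370361328125.
Check values of n near the boundary:
  n = 2170: C(2170, 9) = 2891746779868845075610510; 2891746779868845075610510 < 2910383045673370361328125? YES
  n = 2171: C(2171, 9) = 2903784578674959601827205; 2903784578674959601827205 < 2910383045673370361328125? YES
  n = 2172: C(2172, 9) = 2915866900084148060642020; 2915866900084148060642020 < 2910383045673370361328125? NO
The largest n with C(n, 9) < 2910383045673370361328125 is n = 2171 (where E[X] = 580756915734991920365441/582076609134674072265625 ≈ 0.998). Hence R_5(9) > 2171, i.e. R_5(9) ≥ 2172.

Largest n = 2171; hence R_5(9) > 2171.


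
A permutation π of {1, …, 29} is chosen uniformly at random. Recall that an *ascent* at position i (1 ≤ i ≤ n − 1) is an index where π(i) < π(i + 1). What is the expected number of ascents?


Write X = Σ X_I over i = 1, …, 28, with X_I the indicator of one ascent.
There are 28 indicators.
For each fixed i, the pair (π(i), π(i+1)) is a uniformly random ordered pair of distinct values from {1, …, 29}; by symmetry P[π(i) < π(i+1)] = 1/2.
By linearity: E[X] = 28 · (1/2) = (29 − 1) · (1/2) = 14 ≈ 14.0000.

E[X] = 14 = 14.0000.


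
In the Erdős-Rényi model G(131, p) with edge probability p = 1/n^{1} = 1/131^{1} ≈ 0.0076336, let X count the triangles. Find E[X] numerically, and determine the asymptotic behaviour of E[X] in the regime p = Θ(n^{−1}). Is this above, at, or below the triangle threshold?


Number of potential triangles: C(131, 3) = 366145.
Each occurs with probability p³ ≈ (0.0076336)³ ≈ 4.4482185e-07.
By linearity: E[X] = C(131, 3)·p³ ≈ 366145 · 4.4482185e-07 ≈ 0.16287.
Here α = 1, so p = 1/n is exactly at the triangle threshold p ~ 1/n. Asymptotically E[X] → c³/6 = 1³/6 = 1/6 ≈ 0.16667, a bounded constant. In this regime the triangle count is asymptotically Poisson(c³/6).

E[X] ≈ 0.16287; in regime p = Θ(1/n^{1}) E[X] stays bounded (at the triangle threshold p ~ 1/n).


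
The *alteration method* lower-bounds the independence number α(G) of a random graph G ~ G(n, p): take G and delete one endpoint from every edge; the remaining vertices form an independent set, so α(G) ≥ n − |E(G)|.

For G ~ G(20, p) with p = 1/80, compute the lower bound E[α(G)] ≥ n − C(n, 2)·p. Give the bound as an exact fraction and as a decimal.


E[|E(G)|] = C(20, 2)·p = 190 · (1/80) = 19/8.
E[α(G)] ≥ n − E[|E(G)|] = 20 − 19/8 = 141/8.
Numerically: ≈ 17.625000.
(This is only a lower bound; the true E[α(G)] may be larger.)

E[α(G)] ≥ 141/8 ≈ 17.625000.


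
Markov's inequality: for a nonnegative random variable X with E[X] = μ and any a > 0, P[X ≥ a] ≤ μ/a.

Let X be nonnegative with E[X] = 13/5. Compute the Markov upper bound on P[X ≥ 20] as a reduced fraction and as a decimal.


μ = E[X] = 13/5, a = 20.
Markov: P[X ≥ 20] ≤ μ/a = (13/5)/20 = 13/100.
Numerically: ≈ 0.130000.
(Since a = 20 > μ = 2.600000, the bound 13/100 is < 1 and informative.)

P[X ≥ 20] ≤ 13/100 ≈ 0.130000.


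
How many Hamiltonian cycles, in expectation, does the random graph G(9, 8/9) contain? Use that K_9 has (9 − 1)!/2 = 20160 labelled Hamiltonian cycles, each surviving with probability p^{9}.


K_9 has (9 − 1)!/2 = 20160 labelled Hamiltonian cycles.
For each such Hamiltonian cycle H, let X_H = 1 if all 9 edges of H are present in G. Then P[X_H = 1] = p^{9} = (8/9)^{9} = 134217728/387420489.
By linearity of expectation: E[X] = Σ_H E[X_H] = 20160 · p^{9} = 20160 · 134217728/387420489 = 300647710720/43046721.
Numerically: E[X] ≈ 6984.22.

E[X] = 20160 · (8/9)^{9} = 300647710720/43046721 ≈ 6984.22.


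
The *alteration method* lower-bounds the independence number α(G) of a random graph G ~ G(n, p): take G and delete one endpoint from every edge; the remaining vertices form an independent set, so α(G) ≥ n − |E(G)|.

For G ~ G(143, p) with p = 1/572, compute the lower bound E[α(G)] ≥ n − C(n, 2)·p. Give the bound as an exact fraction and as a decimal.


E[|E(G)|] = C(143, 2)·p = 10153 · (1/572) = 71/4.
E[α(G)] ≥ n − E[|E(G)|] = 143 − 71/4 = 501/4.
Numerically: ≈ 125.25000.
(This is only a lower bound; the true E[α(G)] may be larger.)

E[α(G)] ≥ 501/4 ≈ 125.25000.


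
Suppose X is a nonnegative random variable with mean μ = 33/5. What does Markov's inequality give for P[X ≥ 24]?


μ = E[X] = 33/5, a = 24.
Markov: P[X ≥ 24] ≤ μ/a = (33/5)/24 = 11/40.
Numerically: ≈ 0.275000.
(Since a = 24 > μ = 6.600000, the bound 11/40 is < 1 and informative.)

P[X ≥ 24] ≤ 11/40 ≈ 0.275000.


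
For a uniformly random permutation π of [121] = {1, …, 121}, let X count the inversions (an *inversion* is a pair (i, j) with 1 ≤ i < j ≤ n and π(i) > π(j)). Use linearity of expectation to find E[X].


Write X = Σ X_I over the C(121, 2) = 7260 pairs i < j, with X_I the indicator of one inversion.
There are 7260 indicators.
For each fixed pair i < j, the values π(i) and π(j) are two distinct elements of {1, …, 121} in uniformly random order; by symmetry P[π(i) > π(j)] = 1/2.
By linearity: E[X] = 7260 · (1/2) = C(121, 2) · (1/2) = 7260/2 = 3630 ≈ 3630.00000.

E[X] = 3630 = 3630.00000.


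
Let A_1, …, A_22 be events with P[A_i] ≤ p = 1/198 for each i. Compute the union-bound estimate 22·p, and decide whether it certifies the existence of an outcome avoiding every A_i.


Union bound: P[∪_{i=1}^{22} A_i] ≤ Σ_i P[A_i] ≤ 22·p = 22·(1/198) = 1/9.
Numerically: 1/9 ≈ 0.111111.
Is 1/9 < 1? YES.
Since P[∪ A_i] ≤ 1/9 < 1, the complement has P[∩ A_i^c] ≥ 1 − 1/9 = 8/9 > 0, so some outcome avoids every A_i.

22·p = 1/9 ≈ 0.111111; existence CERTIFIED by the union bound.


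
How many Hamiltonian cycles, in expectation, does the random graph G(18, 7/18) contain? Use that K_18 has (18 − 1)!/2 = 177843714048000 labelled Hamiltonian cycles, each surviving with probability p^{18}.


K_18 has (18 − 1)!/2 = 177843714048000 labelled Hamiltonian cycles.
For each such Hamiltonian cycle H, let X_H = 1 if all 18 edges of H are present in G. Then P[X_H = 1] = p^{18} = (7/18)^{18} = 1628413597910449/39346408075296537575424.
By linearity: E[X] = Σ_H E[X_H] = 177843714048000 · p^{18} = 177843714048000 · 1628413597910449/39346408075296537575424 = 24246874921186846803875/3294258113514384.
Numerically: E[X] ≈ 7.36034e+06.

E[X] = 177843714048000 · (7/18)^{18} = 24246874921186846803875/3294258113514384 ≈ 7.36034e+06.


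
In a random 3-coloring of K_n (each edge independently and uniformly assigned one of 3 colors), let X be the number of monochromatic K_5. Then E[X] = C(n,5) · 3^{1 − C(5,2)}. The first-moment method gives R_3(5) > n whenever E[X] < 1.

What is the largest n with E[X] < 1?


We need C(n, 5) · 3^{1 − 10} < 1, i.e. C(n, 5) < 3^{10 − 1} = 19683.
Check values of n near the boundary:
  n = 18: C(18, 5) = 8568; 8568 < 19683? YES
  n = 19: C(19, 5) = 11628; 11628 < 19683? YES
  n = 20: C(20, 5) = 15504; 15504 < 19683? YES
  n = 21: C(21, 5) = 20349; 20349 < 19683? NO
  n = 22: C(22, 5) = 26334; 26334 < 19683? NO
The largest n with C(n, 5) < 19683 is n = 20 (where E[X] = 5168/6561 ≈ 0.7877). Hence R_3(5) > 20, i.e. R_3(5) ≥ 21.

Largest n = 20; hence R_3(5) > 20.


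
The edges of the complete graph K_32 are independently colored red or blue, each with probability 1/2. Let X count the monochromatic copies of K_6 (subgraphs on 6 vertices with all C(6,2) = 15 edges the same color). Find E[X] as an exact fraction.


Let X = Σ_S X_S over the C(32, 6) = 906192 subsets S of size 6, where X_S = 1 if the K_6 on S is monochromatic.
For a fixed S, the K_6 on S has C(6, 2) = 15 edges. P[all 15 edges red] = (1/2)^15, and likewise for blue, so P[monochromatic] = 2·(1/2)^15 = 2^{1 − 15} = 1/16384.
Summing: E[X] = C(32, 6) · 2^{1 − 15} = 906192 · 1/16384 = 56637/1024.
Numerically: E[X] ≈ 55.3096.

E[X] = C(32,6)·2^(1−C(6,2)) = 56637/1024 ≈ 55.3096.


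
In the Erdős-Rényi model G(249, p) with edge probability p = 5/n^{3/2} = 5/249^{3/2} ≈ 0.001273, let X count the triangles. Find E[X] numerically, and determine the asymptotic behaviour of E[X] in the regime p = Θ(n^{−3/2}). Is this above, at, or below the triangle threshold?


Number of potential triangles: C(249, 3) = 2542124.
Each occurs with probability p³ ≈ (0.001273)³ ≈ 2.060691e-09.
By linearity: E[X] = C(249, 3)·p³ ≈ 2542124 · 2.060691e-09 ≈ 0.0052.
Since α = 3/2 > 1, p = c/n^{3/2} = o(1/n) is below the triangle threshold p ~ 1/n. Asymptotically E[X] ~ (c³/6)·n^{3(1−α)} = (5³/6)·n^{-1.5} → 0, so by Markov's inequality G has no triangles w.h.p.

E[X] ≈ 0.0052; in regime p = Θ(1/n^{3/2}) E[X] tends to 0 (below the triangle threshold p ~ 1/n).


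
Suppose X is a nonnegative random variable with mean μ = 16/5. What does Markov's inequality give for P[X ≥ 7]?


μ = E[X] = 16/5, a = 7.
Markov: P[X ≥ 7] ≤ μ/a = (16/5)/7 = 16/35.
Numerically: ≈ 0.4571.
(Since a = 7 > μ = 3.2000, the bound 16/35 is < 1 and informative.)

P[X ≥ 7] ≤ 16/35 ≈ 0.4571.


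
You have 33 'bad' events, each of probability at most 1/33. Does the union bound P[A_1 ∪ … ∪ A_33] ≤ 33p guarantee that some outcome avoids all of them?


Union bound: P[∪_{i=1}^{33} A_i] ≤ Σ_i P[A_i] ≤ 33·p = 33·(1/33) = 1.
Numerically: 1 ≈ 1.000000.
Is 1 < 1? NO.
Since the bound 1 is ≥ 1, the union bound is uninformative here; it does NOT by itself certify existence.

33·p = 1 ≈ 1.000000; existence NOT certified by the union bound.


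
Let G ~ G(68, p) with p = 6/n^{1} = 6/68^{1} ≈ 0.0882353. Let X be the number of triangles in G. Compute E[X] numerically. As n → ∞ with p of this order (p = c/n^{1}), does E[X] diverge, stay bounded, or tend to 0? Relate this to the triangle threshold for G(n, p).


Number of potential triangles: C(68, 3) = 50116.
Each occurs with probability p³ ≈ (0.0882353)³ ≈ 6.86952982e-04.
By linearity: E[X] = C(68, 3)·p³ ≈ 50116 · 6.86952982e-04 ≈ 34.427336.
Here α = 1, so p = 6/n is exactly at the triangle threshold p ~ 1/n. Asymptotically E[X] → c³/6 = 6³/6 = 36 ≈ 36.000000, a bounded constant. In this regime the triangle count is asymptotically Poisson(c³/6).

E[X] ≈ 34.427336; in regime p = Θ(1/n^{1}) E[X] stays bounded (at the triangle threshold p ~ 1/n).


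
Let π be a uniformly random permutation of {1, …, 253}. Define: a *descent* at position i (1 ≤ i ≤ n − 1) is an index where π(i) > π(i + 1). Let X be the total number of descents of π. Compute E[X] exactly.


Write X = Σ X_I over i = 1, …, 252, with X_I the indicator of one descent.
There are 252 indicators.
For each fixed i, the pair (π(i), π(i+1)) is a uniformly random ordered pair of distinct values from {1, …, 253}; by symmetry P[π(i) > π(i+1)] = 1/2.
By linearity: E[X] = 252 · (1/2) = (253 − 1) · (1/2) = 126 ≈ 126.00000.

E[X] = 126 = 126.00000.


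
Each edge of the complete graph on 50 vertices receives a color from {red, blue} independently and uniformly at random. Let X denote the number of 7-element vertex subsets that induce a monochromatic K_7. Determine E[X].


Let X = Σ_S X_S over the C(50, 7) = 99884400 subsets S of size 7, where X_S = 1 if the K_7 on S is monochromatic.
For a fixed S, the K_7 on S has C(7, 2) = 21 edges. P[all 21 edges red] = (1/2)^21, and likewise for blue, so P[monochromatic] = 2·(1/2)^21 = 2^{1 − 21} = 1/1048576.
By linearity: E[X] = C(50, 7) · 2^{1 − 21} = 99884400 · 1/1048576 = 6242775/65536.
Numerically: E[X] ≈ 95.25719.

E[X] = C(50,7)·2^(1−C(7,2)) = 6242775/65536 ≈ 95.25719.


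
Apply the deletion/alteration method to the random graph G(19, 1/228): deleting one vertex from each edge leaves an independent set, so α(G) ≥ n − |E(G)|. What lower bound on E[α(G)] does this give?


E[|E(G)|] = C(19, 2)·p = 171 · (1/228) = 3/4.
E[α(G)] ≥ n − E[|E(G)|] = 19 − 3/4 = 73/4.
Numerically: ≈ 18.25000.
(This is only a lower bound; the true E[α(G)] may be larger.)

E[α(G)] ≥ 73/4 ≈ 18.25000.


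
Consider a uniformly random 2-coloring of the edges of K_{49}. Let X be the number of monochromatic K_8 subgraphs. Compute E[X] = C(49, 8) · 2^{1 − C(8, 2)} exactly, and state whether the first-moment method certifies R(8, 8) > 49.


E[X] = C(49, 8) · 2^{1 − 28} = 450978066 · 2^{−27} = 450978066/134217728.
As a reduced fraction: E[X] = 225489033/67108864 ≈ 3.36005.
Is E[X] < 1? NO.
Since E[X] ≥ 1, the first-moment bound is inconclusive at n = 49; it does NOT by itself certify R(8, 8) > 49.

E[X] = 225489033/67108864 ≈ 3.36005; E[X] ≥ 1; first-moment method inconclusive here.


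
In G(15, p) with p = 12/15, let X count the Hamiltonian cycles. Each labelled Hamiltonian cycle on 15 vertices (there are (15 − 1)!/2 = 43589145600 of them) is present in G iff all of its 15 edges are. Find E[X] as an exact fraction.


K_15 has (15 − 1)!/2 = 43589145600 labelled Hamiltonian cycles.
For each such Hamiltonian cycle H, let X_H = 1 if all 15 edges of H are present in G. Then P[X_H = 1] = p^{15} = (4/5)^{15} = 1073741824/30517578125.
Summing the indicators: E[X] = Σ_H E[X_H] = 43589145600 · p^{15} = 43589145600 · 1073741824/30517578125 = 1872139548125822976/1220703125.
Numerically: E[X] ≈ 1.53366e+09.

E[X] = 43589145600 · (4/5)^{15} = 1872139548125822976/1220703125 ≈ 1.53366e+09.


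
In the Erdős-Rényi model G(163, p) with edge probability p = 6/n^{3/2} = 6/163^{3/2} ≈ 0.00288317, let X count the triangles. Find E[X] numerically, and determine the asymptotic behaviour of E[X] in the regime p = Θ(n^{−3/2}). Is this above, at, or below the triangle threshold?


Number of potential triangles: C(163, 3) = 708561.
Each occurs with probability p³ ≈ (0.00288317)³ ≈ 2.39667713e-08.
By linearity: E[X] = C(163, 3)·p³ ≈ 708561 · 2.39667713e-08 ≈ 0.016982.
Since α = 3/2 > 1, p = c/n^{3/2} = o(1/n) is below the triangle threshold p ~ 1/n. Asymptotically E[X] ~ (c³/6)·n^{3(1−α)} = (6³/6)·n^{-1.5} → 0, so by Markov's inequality G has no triangles w.h.p.

E[X] ≈ 0.016982; in regime p = Θ(1/n^{3/2}) E[X] tends to 0 (below the triangle threshold p ~ 1/n).
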